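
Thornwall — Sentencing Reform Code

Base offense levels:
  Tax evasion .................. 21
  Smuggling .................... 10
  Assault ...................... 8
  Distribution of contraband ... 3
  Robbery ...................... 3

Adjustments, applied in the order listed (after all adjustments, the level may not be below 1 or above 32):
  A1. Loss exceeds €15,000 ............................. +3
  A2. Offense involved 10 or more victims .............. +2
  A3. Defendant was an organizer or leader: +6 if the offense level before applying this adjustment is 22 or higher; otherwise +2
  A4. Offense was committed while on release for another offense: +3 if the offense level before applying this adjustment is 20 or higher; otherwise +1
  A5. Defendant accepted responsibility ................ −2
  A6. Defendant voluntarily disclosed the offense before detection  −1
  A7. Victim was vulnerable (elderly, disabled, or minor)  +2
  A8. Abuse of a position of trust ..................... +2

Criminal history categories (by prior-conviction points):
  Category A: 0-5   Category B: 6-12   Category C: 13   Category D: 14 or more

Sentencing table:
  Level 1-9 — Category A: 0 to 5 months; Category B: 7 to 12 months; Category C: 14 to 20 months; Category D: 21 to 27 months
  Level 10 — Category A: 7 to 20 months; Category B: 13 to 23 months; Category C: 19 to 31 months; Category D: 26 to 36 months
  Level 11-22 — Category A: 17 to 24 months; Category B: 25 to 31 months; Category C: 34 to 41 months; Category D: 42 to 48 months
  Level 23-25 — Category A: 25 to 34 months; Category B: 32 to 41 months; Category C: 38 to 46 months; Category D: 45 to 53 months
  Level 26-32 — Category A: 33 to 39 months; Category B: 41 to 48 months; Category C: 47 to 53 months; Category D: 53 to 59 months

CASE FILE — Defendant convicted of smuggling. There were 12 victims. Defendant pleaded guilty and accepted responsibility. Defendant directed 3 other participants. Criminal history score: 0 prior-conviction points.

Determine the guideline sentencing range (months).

Base offense level for smuggling: 10.
A2 applies: 10 + 2 = 12.
A3 applies (level before this adjustment is 12 < 22, so +2): 12 + 2 = 14.
A5 applies: 14 − 2 = 12.
A6 does not apply.
A8 does not apply.
Final offense level: 12.
Criminal history: 0 prior points → Category A (0-5).
Level 12 falls in the 11-22 band.
Grid: Level 11-22 × Category A = 17-24 months.

17-24 months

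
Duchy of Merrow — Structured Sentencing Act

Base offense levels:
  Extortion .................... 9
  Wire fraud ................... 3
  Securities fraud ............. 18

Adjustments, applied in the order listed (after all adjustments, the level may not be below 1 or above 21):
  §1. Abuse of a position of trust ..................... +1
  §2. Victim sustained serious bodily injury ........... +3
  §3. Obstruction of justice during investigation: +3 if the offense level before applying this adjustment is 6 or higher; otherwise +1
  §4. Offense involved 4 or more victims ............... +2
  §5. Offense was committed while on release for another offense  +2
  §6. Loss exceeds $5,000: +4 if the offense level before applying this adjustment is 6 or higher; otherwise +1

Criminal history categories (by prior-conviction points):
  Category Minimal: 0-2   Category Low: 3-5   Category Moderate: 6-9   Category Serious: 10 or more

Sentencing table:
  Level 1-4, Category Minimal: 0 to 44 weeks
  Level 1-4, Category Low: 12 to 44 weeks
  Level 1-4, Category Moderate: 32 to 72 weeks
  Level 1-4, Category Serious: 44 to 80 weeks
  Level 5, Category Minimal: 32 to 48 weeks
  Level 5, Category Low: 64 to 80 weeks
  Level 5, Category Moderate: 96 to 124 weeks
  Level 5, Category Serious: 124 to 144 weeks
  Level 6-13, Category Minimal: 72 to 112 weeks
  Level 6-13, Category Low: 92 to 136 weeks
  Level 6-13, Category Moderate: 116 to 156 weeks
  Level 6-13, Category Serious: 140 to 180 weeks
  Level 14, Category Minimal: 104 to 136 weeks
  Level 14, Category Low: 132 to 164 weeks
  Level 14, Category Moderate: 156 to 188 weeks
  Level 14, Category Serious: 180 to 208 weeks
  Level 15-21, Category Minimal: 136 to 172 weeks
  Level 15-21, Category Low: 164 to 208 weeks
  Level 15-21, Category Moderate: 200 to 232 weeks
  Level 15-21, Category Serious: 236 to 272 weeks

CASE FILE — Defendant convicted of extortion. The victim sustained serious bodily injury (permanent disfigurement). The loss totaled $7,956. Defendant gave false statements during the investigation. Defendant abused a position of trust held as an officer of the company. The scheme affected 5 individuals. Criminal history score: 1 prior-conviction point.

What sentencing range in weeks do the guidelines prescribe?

136-172 weeks

Base offense level for extortion: 9.
§1 applies: 9 + 1 = 10.
§2 applies: 10 + 3 = 13.
§3 applies (level before this adjustment is 13 ≥ 6, so +3): 13 + 3 = 16.
§4 applies: 16 + 2 = 18.
§5 does not apply.
§6 applies (level before this adjustment is 18 ≥ 6, so +4): 18 + 4 = 22.
Level 22 exceeds the maximum of 21; capped at 21.
Final offense level: 21.
Criminal history: 1 prior point → Category Minimal (0-2).
Level 21 falls in the 15-21 band.
Grid: Level 15-21 × Category Minimal = 136-172 weeks.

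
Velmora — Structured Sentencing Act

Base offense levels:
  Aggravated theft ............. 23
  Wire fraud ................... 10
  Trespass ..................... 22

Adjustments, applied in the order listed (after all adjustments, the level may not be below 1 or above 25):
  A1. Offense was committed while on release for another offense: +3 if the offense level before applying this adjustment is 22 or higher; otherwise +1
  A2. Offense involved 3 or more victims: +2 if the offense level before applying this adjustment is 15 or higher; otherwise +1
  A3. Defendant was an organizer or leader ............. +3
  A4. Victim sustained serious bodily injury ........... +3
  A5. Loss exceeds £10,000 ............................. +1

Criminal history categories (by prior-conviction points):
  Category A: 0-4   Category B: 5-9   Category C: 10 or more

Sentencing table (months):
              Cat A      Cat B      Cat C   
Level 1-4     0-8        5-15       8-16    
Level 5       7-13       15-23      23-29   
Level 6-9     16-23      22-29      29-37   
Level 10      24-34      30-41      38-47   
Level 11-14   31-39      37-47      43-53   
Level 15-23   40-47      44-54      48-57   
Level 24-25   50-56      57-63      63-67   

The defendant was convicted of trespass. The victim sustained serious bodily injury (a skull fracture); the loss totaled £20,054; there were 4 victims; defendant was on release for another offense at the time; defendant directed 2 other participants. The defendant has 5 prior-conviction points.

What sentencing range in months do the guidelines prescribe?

Base offense level for trespass: 22.
A1 applies (level before this adjustment is 22 ≥ 22, so +3): 22 + 3 = 25.
A2 applies (level before this adjustment is 25 ≥ 15, so +2): 25 + 2 = 27.
A3 applies: 27 + 3 = 30.
A4 applies: 30 + 3 = 33.
A5 applies: 33 + 1 = 34.
Level 34 exceeds the maximum of 25; capped at 25.
Final offense level: 25.
Criminal history: 5 prior points → Category B (5-9).
Level 25 falls in the 24-25 band.
Grid: Level 24-25 × Category B = 57-63 months.

57-63 months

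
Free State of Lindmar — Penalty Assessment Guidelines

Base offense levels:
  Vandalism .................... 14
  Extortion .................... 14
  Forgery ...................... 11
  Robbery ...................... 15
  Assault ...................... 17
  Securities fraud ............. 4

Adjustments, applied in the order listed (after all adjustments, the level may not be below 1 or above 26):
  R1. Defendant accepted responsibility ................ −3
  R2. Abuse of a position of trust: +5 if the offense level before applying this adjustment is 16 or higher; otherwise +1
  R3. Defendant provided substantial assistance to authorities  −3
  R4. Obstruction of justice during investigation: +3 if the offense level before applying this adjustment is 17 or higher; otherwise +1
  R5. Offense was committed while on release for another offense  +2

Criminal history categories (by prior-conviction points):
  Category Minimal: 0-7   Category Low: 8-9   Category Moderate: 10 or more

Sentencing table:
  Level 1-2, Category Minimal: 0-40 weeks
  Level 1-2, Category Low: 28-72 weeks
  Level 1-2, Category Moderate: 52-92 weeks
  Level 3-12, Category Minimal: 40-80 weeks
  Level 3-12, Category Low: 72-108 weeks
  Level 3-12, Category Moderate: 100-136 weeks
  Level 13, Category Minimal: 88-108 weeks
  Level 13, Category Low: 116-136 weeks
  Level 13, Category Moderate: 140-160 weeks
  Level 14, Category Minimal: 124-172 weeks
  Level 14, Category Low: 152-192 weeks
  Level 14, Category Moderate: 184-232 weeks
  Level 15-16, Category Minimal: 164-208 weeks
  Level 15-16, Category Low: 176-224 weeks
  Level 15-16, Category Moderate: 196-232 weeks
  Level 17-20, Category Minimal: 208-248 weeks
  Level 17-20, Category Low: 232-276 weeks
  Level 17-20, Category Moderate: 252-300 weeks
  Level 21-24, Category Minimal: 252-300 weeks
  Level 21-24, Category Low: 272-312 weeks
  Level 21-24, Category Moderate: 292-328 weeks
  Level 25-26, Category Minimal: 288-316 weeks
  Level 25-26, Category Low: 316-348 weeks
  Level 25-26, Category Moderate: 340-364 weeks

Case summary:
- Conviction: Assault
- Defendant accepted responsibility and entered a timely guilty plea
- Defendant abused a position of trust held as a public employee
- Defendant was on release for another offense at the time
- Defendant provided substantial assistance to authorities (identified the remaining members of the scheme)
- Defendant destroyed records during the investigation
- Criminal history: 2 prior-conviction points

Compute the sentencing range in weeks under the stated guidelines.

164-208 weeks

Base offense level for assault: 17.
R1 applies: 17 − 3 = 14.
R2 applies (level before this adjustment is 14 < 16, so +1): 14 + 1 = 15.
R3 applies: 15 − 3 = 12.
R4 applies (level before this adjustment is 12 < 17, so +1): 12 + 1 = 13.
R5 applies: 13 + 2 = 15.
Final offense level: 15.
Criminal history: 2 prior points → Category Minimal (0-7).
Level 15 falls in the 15-16 band.
Grid: Level 15-16 × Category Minimal = 164-208 weeks.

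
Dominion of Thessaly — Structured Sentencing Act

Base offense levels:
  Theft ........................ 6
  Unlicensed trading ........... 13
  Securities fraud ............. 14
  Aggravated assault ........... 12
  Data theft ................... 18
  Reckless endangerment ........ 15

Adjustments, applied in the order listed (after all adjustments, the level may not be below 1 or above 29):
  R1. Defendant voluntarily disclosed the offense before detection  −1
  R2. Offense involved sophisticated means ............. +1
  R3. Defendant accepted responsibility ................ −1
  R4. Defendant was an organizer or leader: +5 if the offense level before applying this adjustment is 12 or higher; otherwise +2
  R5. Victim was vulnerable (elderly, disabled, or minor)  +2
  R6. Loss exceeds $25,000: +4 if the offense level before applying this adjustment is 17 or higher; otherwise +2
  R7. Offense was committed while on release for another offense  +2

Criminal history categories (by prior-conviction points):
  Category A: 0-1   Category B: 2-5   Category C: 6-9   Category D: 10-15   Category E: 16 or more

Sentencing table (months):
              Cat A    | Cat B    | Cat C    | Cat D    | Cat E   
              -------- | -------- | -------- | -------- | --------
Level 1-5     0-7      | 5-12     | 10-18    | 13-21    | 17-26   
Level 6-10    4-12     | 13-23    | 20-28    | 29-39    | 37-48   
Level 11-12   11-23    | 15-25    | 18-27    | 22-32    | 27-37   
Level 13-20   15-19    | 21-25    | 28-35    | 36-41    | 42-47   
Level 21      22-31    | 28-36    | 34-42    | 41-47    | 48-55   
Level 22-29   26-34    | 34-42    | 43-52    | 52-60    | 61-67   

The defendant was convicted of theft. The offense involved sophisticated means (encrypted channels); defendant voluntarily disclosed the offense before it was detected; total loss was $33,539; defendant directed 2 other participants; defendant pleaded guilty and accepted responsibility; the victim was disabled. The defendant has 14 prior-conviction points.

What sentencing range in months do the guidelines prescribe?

22-32 months

Base offense level for theft: 6.
R1 applies: 6 − 1 = 5.
R2 applies: 5 + 1 = 6.
R3 applies: 6 − 1 = 5.
R4 applies (level before this adjustment is 5 < 12, so +2): 5 + 2 = 7.
R5 applies: 7 + 2 = 9.
R6 applies (level before this adjustment is 9 < 17, so +2): 9 + 2 = 11.
R7 does not apply.
Final offense level: 11.
Criminal history: 14 prior points → Category D (10-15).
Level 11 falls in the 11-12 band.
Grid: Level 11-12 × Category D = 22-32 months.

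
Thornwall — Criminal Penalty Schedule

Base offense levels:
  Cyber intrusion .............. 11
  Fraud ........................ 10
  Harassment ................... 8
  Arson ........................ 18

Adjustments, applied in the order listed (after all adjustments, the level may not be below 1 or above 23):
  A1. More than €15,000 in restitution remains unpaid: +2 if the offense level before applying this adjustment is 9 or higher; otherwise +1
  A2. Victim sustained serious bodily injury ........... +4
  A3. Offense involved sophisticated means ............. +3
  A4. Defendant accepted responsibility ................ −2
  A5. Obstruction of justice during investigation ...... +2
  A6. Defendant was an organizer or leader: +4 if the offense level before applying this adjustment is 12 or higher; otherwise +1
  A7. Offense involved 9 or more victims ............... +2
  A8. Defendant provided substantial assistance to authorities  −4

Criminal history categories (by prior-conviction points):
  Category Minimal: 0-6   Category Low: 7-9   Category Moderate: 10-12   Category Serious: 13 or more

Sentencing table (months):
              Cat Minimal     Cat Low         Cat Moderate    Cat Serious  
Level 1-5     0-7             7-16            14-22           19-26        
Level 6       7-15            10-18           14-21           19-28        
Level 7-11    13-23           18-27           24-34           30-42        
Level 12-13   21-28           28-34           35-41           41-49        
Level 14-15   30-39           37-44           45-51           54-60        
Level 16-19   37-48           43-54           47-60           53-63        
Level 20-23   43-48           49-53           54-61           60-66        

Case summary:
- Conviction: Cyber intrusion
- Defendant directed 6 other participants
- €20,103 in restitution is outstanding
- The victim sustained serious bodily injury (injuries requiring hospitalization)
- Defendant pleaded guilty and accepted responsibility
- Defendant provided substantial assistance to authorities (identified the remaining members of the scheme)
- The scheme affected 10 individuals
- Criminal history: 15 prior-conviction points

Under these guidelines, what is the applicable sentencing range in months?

53-63 months

Base offense level for cyber intrusion: 11.
A1 applies (level before this adjustment is 11 ≥ 9, so +2): 11 + 2 = 13.
A2 applies: 13 + 4 = 17.
A4 applies: 17 − 2 = 15.
A6 applies (level before this adjustment is 15 ≥ 12, so +4): 15 + 4 = 19.
A7 applies: 19 + 2 = 21.
A8 applies: 21 − 4 = 17.
Final offense level: 17.
Criminal history: 15 prior points → Category Serious (13+).
Level 17 falls in the 16-19 band.
Grid: Level 16-19 × Category Serious = 53-63 months.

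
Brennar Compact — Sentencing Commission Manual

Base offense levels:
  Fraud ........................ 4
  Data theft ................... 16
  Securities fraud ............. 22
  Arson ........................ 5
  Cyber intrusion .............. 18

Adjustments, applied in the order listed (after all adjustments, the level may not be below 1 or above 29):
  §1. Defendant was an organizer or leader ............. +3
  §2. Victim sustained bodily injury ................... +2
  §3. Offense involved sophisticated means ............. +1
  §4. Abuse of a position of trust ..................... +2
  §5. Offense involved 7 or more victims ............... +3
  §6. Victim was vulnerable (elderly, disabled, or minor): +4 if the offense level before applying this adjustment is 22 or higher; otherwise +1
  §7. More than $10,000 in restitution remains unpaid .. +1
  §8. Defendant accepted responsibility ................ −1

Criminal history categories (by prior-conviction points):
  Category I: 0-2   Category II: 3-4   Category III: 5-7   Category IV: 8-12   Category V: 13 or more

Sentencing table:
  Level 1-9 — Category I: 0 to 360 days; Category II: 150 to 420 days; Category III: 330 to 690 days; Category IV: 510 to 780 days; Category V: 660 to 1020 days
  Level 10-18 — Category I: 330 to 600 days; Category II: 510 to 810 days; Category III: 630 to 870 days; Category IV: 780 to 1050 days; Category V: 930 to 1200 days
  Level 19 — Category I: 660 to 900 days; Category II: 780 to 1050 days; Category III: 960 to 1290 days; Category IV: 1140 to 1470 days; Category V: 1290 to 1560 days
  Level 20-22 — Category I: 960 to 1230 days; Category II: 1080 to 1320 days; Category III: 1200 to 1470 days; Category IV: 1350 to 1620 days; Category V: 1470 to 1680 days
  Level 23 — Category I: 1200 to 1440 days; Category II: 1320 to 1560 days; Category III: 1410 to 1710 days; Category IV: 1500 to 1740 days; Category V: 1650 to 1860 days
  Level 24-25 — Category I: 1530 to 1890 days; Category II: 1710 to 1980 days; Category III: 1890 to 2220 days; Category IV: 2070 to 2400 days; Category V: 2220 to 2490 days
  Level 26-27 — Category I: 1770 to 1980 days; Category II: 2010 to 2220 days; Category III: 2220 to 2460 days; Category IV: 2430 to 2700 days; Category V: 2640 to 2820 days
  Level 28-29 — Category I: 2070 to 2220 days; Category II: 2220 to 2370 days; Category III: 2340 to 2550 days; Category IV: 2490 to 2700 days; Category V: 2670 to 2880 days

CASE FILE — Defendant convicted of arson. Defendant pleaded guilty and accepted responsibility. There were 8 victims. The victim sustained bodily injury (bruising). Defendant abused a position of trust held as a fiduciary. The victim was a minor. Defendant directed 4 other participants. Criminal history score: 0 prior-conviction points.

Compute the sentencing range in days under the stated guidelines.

330-600 days

Base offense level for arson: 5.
§1 applies: 5 + 3 = 8.
§2 applies: 8 + 2 = 10.
§4 applies: 10 + 2 = 12.
§5 applies: 12 + 3 = 15.
§6 applies (level before this adjustment is 15 < 22, so +1): 15 + 1 = 16.
§8 applies: 16 − 1 = 15.
Final offense level: 15.
Criminal history: 0 prior points → Category I (0-2).
Level 15 falls in the 10-18 band.
Grid: Level 10-18 × Category I = 330-600 days.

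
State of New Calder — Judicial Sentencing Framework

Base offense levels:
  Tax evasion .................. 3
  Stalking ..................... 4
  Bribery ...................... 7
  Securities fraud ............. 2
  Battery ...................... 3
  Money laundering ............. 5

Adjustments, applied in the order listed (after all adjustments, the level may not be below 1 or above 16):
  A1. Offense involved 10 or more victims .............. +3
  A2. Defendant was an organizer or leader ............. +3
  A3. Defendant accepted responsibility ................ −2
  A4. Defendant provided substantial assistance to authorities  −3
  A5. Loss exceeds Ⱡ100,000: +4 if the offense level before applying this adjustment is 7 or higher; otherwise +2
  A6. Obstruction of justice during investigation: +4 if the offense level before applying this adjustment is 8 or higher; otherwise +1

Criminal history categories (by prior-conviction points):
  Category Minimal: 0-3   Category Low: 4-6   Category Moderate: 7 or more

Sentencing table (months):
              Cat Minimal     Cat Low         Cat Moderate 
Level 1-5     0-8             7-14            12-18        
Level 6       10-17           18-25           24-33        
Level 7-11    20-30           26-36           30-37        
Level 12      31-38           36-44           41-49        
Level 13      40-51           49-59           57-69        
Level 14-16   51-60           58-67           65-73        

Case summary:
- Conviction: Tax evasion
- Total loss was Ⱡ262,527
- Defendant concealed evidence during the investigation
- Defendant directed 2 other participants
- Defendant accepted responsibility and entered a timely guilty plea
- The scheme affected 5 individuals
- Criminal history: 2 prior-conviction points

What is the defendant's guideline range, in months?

Base offense level for tax evasion: 3.
A1 does not apply.
A2 applies: 3 + 3 = 6.
A3 applies: 6 − 2 = 4.
A5 applies (level before this adjustment is 4 < 7, so +2): 4 + 2 = 6.
A6 applies (level before this adjustment is 6 < 8, so +1): 6 + 1 = 7.
Final offense level: 7.
Criminal history: 2 prior points → Category Minimal (0-3).
Level 7 falls in the 7-11 band.
Grid: Level 7-11 × Category Minimal = 20-30 months.

20-30 months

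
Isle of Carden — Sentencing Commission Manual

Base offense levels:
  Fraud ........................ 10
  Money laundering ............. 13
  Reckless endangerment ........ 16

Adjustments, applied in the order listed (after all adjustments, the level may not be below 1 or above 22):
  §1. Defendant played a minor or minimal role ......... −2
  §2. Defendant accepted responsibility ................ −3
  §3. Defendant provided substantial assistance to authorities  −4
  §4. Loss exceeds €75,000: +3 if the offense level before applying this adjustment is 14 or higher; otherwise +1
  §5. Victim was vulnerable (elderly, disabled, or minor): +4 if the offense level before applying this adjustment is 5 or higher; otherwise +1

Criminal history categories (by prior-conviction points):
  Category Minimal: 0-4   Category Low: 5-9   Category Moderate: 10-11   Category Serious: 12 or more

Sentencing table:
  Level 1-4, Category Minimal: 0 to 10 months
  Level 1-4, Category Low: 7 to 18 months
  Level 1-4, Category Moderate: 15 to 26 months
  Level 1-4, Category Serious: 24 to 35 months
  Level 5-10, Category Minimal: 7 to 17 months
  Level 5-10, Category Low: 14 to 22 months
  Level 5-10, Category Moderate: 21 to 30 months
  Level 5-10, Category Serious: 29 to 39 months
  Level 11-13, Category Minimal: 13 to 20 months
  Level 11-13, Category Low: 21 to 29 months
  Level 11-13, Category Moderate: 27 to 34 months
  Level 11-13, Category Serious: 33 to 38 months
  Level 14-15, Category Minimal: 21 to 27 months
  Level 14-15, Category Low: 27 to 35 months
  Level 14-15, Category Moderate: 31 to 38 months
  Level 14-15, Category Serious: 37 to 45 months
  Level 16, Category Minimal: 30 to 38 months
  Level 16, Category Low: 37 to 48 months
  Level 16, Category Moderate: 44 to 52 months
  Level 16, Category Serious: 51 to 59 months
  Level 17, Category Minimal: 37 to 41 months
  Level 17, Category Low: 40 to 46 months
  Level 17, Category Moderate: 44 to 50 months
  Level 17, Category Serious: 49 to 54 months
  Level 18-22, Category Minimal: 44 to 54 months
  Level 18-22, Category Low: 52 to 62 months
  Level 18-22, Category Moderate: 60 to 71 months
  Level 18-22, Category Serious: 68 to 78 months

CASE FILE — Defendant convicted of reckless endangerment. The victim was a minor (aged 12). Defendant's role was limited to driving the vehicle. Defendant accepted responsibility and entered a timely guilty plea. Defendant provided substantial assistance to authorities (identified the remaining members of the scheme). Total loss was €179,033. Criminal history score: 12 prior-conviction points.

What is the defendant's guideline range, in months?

Base offense level for reckless endangerment: 16.
§1 applies: 16 − 2 = 14.
§2 applies: 14 − 3 = 11.
§3 applies: 11 − 4 = 7.
§4 applies (level before this adjustment is 7 < 14, so +1): 7 + 1 = 8.
§5 applies (level before this adjustment is 8 ≥ 5, so +4): 8 + 4 = 12.
Final offense level: 12.
Criminal history: 12 prior points → Category Serious (12+).
Level 12 falls in the 11-13 band.
Grid: Level 11-13 × Category Serious = 33-38 months.

33-38 months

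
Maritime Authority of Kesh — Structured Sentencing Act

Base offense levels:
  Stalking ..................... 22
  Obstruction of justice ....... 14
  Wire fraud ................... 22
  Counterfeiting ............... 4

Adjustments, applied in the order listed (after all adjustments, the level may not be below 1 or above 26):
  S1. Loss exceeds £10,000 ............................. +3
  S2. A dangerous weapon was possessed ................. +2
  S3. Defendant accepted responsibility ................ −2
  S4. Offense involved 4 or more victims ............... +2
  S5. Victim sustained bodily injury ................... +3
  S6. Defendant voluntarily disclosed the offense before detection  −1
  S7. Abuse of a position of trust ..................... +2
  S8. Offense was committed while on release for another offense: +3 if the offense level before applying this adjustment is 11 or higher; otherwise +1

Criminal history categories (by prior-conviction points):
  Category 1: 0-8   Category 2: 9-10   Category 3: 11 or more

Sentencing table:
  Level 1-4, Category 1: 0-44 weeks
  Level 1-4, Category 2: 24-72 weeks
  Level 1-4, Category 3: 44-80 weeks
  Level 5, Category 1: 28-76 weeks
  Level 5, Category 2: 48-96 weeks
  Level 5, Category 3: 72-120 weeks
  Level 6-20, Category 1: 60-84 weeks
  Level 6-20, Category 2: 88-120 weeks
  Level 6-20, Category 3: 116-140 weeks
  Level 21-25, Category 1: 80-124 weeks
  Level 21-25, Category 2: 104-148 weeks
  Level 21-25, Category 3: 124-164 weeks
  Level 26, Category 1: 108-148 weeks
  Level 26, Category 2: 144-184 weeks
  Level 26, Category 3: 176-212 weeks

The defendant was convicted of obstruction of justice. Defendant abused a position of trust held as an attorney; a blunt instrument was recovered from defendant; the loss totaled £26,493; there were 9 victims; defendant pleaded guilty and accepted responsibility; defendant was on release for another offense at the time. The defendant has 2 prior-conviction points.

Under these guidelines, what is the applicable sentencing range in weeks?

Base offense level for obstruction of justice: 14.
S1 applies: 14 + 3 = 17.
S2 applies: 17 + 2 = 19.
S3 applies: 19 − 2 = 17.
S4 applies: 17 + 2 = 19.
S6 does not apply.
S7 applies: 19 + 2 = 21.
S8 applies (level before this adjustment is 21 ≥ 11, so +3): 21 + 3 = 24.
Final offense level: 24.
Criminal history: 2 prior points → Category 1 (0-8).
Level 24 falls in the 21-25 band.
Grid: Level 21-25 × Category 1 = 80-124 weeks.

80-124 weeks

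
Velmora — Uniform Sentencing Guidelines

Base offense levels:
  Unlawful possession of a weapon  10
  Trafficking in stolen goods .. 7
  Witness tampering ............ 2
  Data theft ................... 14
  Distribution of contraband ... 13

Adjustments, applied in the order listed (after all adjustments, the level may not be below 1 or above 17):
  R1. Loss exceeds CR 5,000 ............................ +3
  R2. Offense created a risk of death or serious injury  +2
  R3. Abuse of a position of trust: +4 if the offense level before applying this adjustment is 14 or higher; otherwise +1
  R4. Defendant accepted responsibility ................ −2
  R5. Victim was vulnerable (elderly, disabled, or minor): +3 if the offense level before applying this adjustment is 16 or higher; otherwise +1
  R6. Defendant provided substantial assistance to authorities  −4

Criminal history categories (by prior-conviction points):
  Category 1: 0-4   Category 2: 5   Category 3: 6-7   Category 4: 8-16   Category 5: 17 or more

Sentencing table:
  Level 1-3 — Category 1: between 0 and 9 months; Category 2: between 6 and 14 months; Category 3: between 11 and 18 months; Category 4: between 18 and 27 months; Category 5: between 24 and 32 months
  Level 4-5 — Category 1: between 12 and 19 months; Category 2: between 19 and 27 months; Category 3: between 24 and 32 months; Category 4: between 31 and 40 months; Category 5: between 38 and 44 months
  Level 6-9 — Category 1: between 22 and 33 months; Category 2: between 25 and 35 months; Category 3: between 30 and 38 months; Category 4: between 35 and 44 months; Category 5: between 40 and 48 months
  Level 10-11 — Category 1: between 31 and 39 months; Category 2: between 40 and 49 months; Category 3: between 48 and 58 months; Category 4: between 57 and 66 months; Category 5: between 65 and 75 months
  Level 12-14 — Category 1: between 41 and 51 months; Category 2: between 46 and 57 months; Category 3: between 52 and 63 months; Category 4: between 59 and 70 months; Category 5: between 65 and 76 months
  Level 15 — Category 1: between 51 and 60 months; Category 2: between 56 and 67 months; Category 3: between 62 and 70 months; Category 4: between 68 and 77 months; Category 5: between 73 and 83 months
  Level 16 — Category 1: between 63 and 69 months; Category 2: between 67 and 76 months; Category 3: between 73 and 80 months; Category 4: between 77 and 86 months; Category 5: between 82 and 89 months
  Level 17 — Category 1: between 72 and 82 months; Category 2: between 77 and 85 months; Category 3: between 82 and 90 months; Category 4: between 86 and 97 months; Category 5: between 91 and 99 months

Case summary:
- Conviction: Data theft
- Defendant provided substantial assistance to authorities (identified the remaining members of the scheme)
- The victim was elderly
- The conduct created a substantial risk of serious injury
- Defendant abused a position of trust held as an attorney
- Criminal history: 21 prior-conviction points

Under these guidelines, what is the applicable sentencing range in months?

91-99 months

Base offense level for data theft: 14.
R1 does not apply.
R2 applies: 14 + 2 = 16.
R3 applies (level before this adjustment is 16 ≥ 14, so +4): 16 + 4 = 20.
R5 applies (level before this adjustment is 20 ≥ 16, so +3): 20 + 3 = 23.
R6 applies: 23 − 4 = 19.
Level 19 exceeds the maximum of 17; capped at 17.
Final offense level: 17.
Criminal history: 21 prior points → Category 5 (17+).
Level 17 falls in the 17 band.
Grid: Level 17 × Category 5 = 91-99 months.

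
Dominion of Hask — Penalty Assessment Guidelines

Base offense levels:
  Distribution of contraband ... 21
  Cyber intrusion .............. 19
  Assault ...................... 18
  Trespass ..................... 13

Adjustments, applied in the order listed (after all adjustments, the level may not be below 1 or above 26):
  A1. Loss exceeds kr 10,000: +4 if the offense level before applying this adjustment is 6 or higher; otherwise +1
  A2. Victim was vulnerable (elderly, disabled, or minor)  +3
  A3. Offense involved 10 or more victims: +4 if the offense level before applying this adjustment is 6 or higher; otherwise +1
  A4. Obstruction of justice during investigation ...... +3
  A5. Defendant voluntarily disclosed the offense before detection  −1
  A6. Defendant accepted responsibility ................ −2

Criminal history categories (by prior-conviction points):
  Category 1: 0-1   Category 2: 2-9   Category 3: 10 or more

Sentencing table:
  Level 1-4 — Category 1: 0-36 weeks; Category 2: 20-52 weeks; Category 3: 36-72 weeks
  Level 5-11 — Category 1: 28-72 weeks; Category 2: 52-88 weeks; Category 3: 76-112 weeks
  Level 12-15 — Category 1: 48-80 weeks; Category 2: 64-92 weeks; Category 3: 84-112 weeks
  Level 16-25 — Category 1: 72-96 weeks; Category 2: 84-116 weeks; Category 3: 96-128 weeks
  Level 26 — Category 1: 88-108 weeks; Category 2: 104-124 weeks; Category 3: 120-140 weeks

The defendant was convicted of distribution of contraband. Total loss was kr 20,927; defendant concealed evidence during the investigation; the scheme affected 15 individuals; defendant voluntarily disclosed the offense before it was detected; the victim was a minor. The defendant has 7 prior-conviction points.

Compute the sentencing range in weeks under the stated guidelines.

104-124 weeks

Base offense level for distribution of contraband: 21.
A1 applies (level before this adjustment is 21 ≥ 6, so +4): 21 + 4 = 25.
A2 applies: 25 + 3 = 28.
A3 applies (level before this adjustment is 28 ≥ 6, so +4): 28 + 4 = 32.
A4 applies: 32 + 3 = 35.
A5 applies: 35 − 1 = 34.
A6 does not apply.
Level 34 exceeds the maximum of 26; capped at 26.
Final offense level: 26.
Criminal history: 7 prior points → Category 2 (2-9).
Level 26 falls in the 26 band.
Grid: Level 26 × Category 2 = 104-124 weeks.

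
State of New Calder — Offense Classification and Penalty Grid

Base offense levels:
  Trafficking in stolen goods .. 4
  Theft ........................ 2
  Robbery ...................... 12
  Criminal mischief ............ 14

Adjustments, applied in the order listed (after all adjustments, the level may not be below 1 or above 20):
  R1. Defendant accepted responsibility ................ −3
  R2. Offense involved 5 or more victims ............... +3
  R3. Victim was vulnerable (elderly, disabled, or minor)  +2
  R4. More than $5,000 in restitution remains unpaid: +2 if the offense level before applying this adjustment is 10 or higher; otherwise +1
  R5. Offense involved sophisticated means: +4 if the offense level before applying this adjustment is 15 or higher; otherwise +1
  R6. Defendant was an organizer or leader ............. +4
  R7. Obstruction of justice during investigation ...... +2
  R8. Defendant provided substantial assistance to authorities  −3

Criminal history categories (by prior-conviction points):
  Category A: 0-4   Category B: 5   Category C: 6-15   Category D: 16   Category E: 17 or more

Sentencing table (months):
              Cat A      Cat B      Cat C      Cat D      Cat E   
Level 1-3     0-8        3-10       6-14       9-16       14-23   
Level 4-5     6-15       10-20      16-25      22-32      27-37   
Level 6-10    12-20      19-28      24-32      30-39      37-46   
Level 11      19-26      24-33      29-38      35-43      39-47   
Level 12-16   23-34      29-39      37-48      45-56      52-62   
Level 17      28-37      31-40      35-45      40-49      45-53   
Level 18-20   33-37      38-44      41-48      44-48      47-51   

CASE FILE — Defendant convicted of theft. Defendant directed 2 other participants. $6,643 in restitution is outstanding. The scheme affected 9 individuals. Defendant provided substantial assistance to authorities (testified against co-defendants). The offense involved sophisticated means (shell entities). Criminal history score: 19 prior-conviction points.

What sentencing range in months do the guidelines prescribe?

Base offense level for theft: 2.
R2 applies: 2 + 3 = 5.
R3 does not apply.
R4 applies (level before this adjustment is 5 < 10, so +1): 5 + 1 = 6.
R5 applies (level before this adjustment is 6 < 15, so +1): 6 + 1 = 7.
R6 applies: 7 + 4 = 11.
R7 does not apply.
R8 applies: 11 − 3 = 8.
Final offense level: 8.
Criminal history: 19 prior points → Category E (17+).
Level 8 falls in the 6-10 band.
Grid: Level 6-10 × Category E = 37-46 months.

37-46 months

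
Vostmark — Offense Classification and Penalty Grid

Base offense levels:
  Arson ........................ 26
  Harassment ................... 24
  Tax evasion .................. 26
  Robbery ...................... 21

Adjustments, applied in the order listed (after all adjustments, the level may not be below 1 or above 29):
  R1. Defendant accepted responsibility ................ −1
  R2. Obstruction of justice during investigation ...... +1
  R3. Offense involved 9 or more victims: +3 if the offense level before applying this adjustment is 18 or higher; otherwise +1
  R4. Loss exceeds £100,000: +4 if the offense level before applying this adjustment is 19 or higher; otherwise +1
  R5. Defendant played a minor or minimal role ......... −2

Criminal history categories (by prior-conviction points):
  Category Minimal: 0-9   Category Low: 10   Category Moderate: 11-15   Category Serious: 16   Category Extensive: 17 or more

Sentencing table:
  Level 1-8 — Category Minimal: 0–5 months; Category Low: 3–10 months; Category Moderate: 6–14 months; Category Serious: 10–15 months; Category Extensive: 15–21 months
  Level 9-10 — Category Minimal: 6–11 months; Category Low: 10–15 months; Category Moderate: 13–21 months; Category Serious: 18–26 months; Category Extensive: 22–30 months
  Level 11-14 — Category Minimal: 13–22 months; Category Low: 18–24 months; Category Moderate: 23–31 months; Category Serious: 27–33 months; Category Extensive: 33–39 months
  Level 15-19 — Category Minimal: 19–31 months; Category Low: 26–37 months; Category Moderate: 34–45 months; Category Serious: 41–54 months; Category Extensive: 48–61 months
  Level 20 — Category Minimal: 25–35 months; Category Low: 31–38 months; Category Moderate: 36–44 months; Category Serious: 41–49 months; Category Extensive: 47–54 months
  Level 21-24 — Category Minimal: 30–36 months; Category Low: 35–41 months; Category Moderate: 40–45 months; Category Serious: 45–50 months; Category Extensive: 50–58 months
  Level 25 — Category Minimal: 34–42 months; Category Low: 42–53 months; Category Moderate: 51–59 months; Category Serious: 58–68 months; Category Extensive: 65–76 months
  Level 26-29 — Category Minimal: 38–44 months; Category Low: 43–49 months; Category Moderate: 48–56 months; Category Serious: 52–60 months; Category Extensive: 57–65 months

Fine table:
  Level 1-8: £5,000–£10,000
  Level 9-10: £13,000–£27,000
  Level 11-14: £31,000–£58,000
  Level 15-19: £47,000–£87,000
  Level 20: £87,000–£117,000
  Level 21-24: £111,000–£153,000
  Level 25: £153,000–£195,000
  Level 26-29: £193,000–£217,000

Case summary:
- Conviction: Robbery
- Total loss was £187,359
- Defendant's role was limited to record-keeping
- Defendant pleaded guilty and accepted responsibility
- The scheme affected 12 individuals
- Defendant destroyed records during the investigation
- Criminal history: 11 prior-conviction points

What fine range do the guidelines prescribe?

£193,000–£217,000

Base offense level for robbery: 21.
R1 applies: 21 − 1 = 20.
R2 applies: 20 + 1 = 21.
R3 applies (level before this adjustment is 21 ≥ 18, so +3): 21 + 3 = 24.
R4 applies (level before this adjustment is 24 ≥ 19, so +4): 24 + 4 = 28.
R5 applies: 28 − 2 = 26.
Final offense level: 26.
Level 26 falls in the 26-29 band.
Fine table: Level 26-29 → £193,000–£217,000.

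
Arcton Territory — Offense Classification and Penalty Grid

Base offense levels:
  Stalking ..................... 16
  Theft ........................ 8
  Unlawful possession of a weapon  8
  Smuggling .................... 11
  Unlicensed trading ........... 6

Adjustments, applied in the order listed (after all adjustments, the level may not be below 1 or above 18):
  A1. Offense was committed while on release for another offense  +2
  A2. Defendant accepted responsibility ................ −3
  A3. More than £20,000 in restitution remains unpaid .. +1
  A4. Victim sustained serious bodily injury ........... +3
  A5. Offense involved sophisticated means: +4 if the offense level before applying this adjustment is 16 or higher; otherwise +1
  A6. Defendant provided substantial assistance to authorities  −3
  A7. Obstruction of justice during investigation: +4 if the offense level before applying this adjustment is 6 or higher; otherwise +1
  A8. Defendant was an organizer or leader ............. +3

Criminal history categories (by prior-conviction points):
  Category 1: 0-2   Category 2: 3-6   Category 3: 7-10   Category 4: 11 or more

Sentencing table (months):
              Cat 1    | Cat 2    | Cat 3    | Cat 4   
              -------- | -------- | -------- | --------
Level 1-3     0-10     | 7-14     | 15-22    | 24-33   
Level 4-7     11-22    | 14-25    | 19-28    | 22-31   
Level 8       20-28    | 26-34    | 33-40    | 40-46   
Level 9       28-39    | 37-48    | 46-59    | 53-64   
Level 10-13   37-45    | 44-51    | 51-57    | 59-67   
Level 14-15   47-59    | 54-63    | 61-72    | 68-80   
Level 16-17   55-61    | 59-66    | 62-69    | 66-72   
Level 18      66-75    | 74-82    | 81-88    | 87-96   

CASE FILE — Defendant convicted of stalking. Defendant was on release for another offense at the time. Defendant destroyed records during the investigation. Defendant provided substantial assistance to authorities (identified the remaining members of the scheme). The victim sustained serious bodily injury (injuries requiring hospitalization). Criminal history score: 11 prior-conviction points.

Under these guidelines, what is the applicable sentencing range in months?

87-96 months

Base offense level for stalking: 16.
A1 applies: 16 + 2 = 18.
A2 does not apply.
A4 applies: 18 + 3 = 21.
A5 does not apply.
A6 applies: 21 − 3 = 18.
A7 applies (level before this adjustment is 18 ≥ 6, so +4): 18 + 4 = 22.
Level 22 exceeds the maximum of 18; capped at 18.
Final offense level: 18.
Criminal history: 11 prior points → Category 4 (11+).
Level 18 falls in the 18 band.
Grid: Level 18 × Category 4 = 87-96 months.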